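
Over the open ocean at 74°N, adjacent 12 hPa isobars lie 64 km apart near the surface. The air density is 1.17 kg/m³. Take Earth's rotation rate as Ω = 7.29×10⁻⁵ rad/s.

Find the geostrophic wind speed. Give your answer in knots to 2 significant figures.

Coriolis parameter at 74°N:
f = 2Ω sin φ = 2 × 7.29×10⁻⁵ × sin 74° = 1.40×10⁻⁴ s⁻¹
Pressure gradient: |∂P/∂n| = 1200 Pa / 64000 m = 1.88×10⁻² Pa/m
Geostrophic balance (pressure-gradient force = Coriolis force):
V_g = (1/(fρ)) |∂P/∂n| = 1.88×10⁻² / (1.40×10⁻⁴ × 1.17) = 114 m/s
Converting: 114 m/s × 1.944 = 220 knots

220 knots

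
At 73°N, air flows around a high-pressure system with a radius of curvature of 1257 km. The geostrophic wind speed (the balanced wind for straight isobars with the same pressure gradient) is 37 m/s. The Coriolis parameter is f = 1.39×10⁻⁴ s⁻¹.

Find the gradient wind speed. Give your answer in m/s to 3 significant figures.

Around a high, pressure-gradient force acts outward with centrifugal, so Coriolis balances both:
fV = (1/ρ)|∂P/∂n| + V²/R  →  V² − fR·V + fR·V_g = 0
With fR = 1.39×10⁻⁴ × 1257×10³ m = 175 m/s:
V = [fR − √((fR)² − 4 fR V_g)]/2 = [175 − √(175² − 4×175×37)]/2 = 53.2 m/s
Supergeostrophic (V > V_g = 37 m/s), as expected around a high.

53.2 m/s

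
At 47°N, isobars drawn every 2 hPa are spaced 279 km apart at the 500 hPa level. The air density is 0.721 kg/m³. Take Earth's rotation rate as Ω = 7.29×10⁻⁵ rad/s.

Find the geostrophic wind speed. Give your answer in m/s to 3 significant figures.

9.32 m/s

Coriolis parameter at 47°N:
f = 2Ω sin φ = 2 × 7.29×10⁻⁵ × sin 47° = 1.07×10⁻⁴ s⁻¹
Pressure gradient: |∂P/∂n| = 200 Pa / 279000 m = 7.17×10⁻⁴ Pa/m
Geostrophic balance (pressure-gradient force = Coriolis force):
V_g = (1/(fρ)) |∂P/∂n| = 7.17×10⁻⁴ / (1.07×10⁻⁴ × 0.721) = 9.32 m/s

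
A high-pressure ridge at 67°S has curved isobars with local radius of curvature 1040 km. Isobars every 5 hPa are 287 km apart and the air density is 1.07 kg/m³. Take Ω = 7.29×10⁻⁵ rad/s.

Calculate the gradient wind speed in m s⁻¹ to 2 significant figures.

Coriolis parameter at 67°S:
f = 2Ω sin φ = 2 × 7.29×10⁻⁵ × sin 67° = 1.34×10⁻⁴ s⁻¹
Pressure gradient: |∂P/∂n| = 500 Pa / 287000 m = 1.74×10⁻³ Pa/m
Geostrophic speed: V_g = |∂P/∂n|/(fρ) = 1.74×10⁻³/(1.34×10⁻⁴ × 1.07) = 12.1 m/s
Around a high, pressure-gradient force acts outward with centrifugal, so Coriolis balances both:
fV = (1/ρ)|∂P/∂n| + V²/R  →  V² − fR·V + fR·V_g = 0
With fR = 1.34×10⁻⁴ × 1040×10³ m = 140 m/s:
V = [fR − √((fR)² − 4 fR V_g)]/2 = [140 − √(140² − 4×140×12.1)]/2 = 13.4 m/s
Supergeostrophic (V > V_g = 12.1 m/s), as expected around a high.

13 m s⁻¹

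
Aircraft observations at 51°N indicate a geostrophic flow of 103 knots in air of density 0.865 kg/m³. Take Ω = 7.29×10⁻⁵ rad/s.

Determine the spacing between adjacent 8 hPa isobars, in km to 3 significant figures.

Coriolis parameter at 51°N:
f = 2Ω sin φ = 2 × 7.29×10⁻⁵ × sin 51° = 1.13×10⁻⁴ s⁻¹
Wind speed in SI: 103 knots = 53.0 m/s
Geostrophic balance rearranged: |∂P/∂n| = f ρ V_g
|∂P/∂n| = 1.13×10⁻⁴ × 0.865 × 53.0 = 5.19×10⁻³ Pa/m
Isobar spacing: Δn = ΔP/|∂P/∂n| = 800 Pa / 5.19×10⁻³ Pa/m = 154042 m ≈ 154 km

154 km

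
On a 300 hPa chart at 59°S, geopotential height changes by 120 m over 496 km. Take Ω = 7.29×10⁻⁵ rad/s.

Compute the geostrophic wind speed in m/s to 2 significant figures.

19 m/s

Coriolis parameter at 59°S:
f = 2Ω sin φ = 2 × 7.29×10⁻⁵ × sin 59° = 1.25×10⁻⁴ s⁻¹
Height gradient: |∂Z/∂n| = 120 m / 496000 m = 2.42×10⁻⁴
On a pressure surface, geostrophic balance gives V_g = (g/f)|∂Z/∂n|:
V_g = 9.81 × 2.42×10⁻⁴ / 1.25×10⁻⁴ = 19.0 m/s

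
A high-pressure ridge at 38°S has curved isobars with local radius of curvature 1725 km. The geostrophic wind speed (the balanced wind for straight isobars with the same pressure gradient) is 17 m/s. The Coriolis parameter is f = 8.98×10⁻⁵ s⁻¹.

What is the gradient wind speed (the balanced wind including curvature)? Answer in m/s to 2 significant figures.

19 m/s

Around a high, pressure-gradient force acts outward with centrifugal, so Coriolis balances both:
fV = (1/ρ)|∂P/∂n| + V²/R  →  V² − fR·V + fR·V_g = 0
With fR = 8.98×10⁻⁵ × 1725×10³ m = 155 m/s:
V = [fR − √((fR)² − 4 fR V_g)]/2 = [155 − √(155² − 4×155×17)]/2 = 19.4 m/s
Supergeostrophic (V > V_g = 17 m/s), as expected around a high.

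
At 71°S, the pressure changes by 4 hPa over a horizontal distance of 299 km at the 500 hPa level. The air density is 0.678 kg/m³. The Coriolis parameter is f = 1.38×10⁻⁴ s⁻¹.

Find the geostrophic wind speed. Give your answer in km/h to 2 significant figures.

Pressure gradient: |∂P/∂n| = 400 Pa / 299000 m = 1.34×10⁻³ Pa/m
Geostrophic balance (pressure-gradient force = Coriolis force):
V_g = (1/(fρ)) |∂P/∂n| = 1.34×10⁻³ / (1.38×10⁻⁴ × 0.678) = 14.3 m/s
Converting: 14.3 m/s × 3.6 = 51 km/h

51 km/h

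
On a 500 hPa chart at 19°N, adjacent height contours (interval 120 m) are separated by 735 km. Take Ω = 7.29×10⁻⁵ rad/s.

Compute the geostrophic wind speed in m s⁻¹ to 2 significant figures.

34 m s⁻¹

Coriolis parameter at 19°N:
f = 2Ω sin φ = 2 × 7.29×10⁻⁵ × sin 19° = 4.75×10⁻⁵ s⁻¹
Height gradient: |∂Z/∂n| = 120 m / 735000 m = 1.63×10⁻⁴
On a pressure surface, geostrophic balance gives V_g = (g/f)|∂Z/∂n|:
V_g = 9.81 × 1.63×10⁻⁴ / 4.75×10⁻⁵ = 33.7 m/s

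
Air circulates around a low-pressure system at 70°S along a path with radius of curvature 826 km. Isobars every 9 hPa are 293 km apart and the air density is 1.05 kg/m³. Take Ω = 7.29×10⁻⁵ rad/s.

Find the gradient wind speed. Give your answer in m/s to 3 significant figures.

Coriolis parameter at 70°S:
f = 2Ω sin φ = 2 × 7.29×10⁻⁵ × sin 70° = 1.37×10⁻⁴ s⁻¹
Pressure gradient: |∂P/∂n| = 900 Pa / 293000 m = 3.07×10⁻³ Pa/m
Geostrophic speed: V_g = |∂P/∂n|/(fρ) = 3.07×10⁻³/(1.37×10⁻⁴ × 1.05) = 21.4 m/s
Around a low, centrifugal force acts outward with Coriolis, so pressure-gradient force balances both:
(1/ρ)|∂P/∂n| = fV + V²/R  →  V² + fR·V − fR·V_g = 0
With fR = 1.37×10⁻⁴ × 826×10³ m = 113 m/s:
V = [−fR + √((fR)² + 4 fR V_g)]/2 = [−113 + √(113² + 4×113×21.4)]/2 = 18.4 m/s
Subgeostrophic (V < V_g = 21.4 m/s), as expected around a low.

18.4 m/s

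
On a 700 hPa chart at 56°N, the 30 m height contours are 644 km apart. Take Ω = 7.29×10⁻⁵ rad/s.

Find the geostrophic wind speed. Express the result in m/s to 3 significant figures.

Coriolis parameter at 56°N:
f = 2Ω sin φ = 2 × 7.29×10⁻⁵ × sin 56° = 1.21×10⁻⁴ s⁻¹
Height gradient: |∂Z/∂n| = 30 m / 644000 m = 4.66×10⁻⁵
On a pressure surface, geostrophic balance gives V_g = (g/f)|∂Z/∂n|:
V_g = 9.81 × 4.66×10⁻⁵ / 1.21×10⁻⁴ = 3.78 m/s

3.78 m/s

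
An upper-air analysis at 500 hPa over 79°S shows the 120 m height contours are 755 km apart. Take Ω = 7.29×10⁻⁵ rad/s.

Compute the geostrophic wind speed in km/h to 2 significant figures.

Coriolis parameter at 79°S:
f = 2Ω sin φ = 2 × 7.29×10⁻⁵ × sin 79° = 1.43×10⁻⁴ s⁻¹
Height gradient: |∂Z/∂n| = 120 m / 755000 m = 1.59×10⁻⁴
On a pressure surface, geostrophic balance gives V_g = (g/f)|∂Z/∂n|:
V_g = 9.81 × 1.59×10⁻⁴ / 1.43×10⁻⁴ = 10.9 m/s
Converting: 10.9 m/s × 3.6 = 39 km/h

39 km/h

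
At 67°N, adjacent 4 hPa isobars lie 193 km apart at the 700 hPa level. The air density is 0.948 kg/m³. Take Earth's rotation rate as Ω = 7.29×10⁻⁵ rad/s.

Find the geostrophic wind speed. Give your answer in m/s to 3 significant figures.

16.3 m/s

Coriolis parameter at 67°N:
f = 2Ω sin φ = 2 × 7.29×10⁻⁵ × sin 67° = 1.34×10⁻⁴ s⁻¹
Pressure gradient: |∂P/∂n| = 400 Pa / 193000 m = 2.07×10⁻³ Pa/m
Geostrophic balance (pressure-gradient force = Coriolis force):
V_g = (1/(fρ)) |∂P/∂n| = 2.07×10⁻³ / (1.34×10⁻⁴ × 0.948) = 16.3 m/s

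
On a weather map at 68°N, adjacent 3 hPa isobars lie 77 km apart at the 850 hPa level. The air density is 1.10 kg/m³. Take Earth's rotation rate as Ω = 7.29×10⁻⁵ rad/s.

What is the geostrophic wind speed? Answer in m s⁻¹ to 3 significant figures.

26.2 m s⁻¹

Coriolis parameter at 68°N:
f = 2Ω sin φ = 2 × 7.29×10⁻⁵ × sin 68° = 1.35×10⁻⁴ s⁻¹
Pressure gradient: |∂P/∂n| = 300 Pa / 77000 m = 3.90×10⁻³ Pa/m
Geostrophic balance (pressure-gradient force = Coriolis force):
V_g = (1/(fρ)) |∂P/∂n| = 3.90×10⁻³ / (1.35×10⁻⁴ × 1.10) = 26.2 m/s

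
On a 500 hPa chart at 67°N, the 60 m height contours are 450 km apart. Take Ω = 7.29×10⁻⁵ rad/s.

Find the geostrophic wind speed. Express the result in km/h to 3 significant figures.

Coriolis parameter at 67°N:
f = 2Ω sin φ = 2 × 7.29×10⁻⁵ × sin 67° = 1.34×10⁻⁴ s⁻¹
Height gradient: |∂Z/∂n| = 60 m / 450000 m = 1.33×10⁻⁴
On a pressure surface, geostrophic balance gives V_g = (g/f)|∂Z/∂n|:
V_g = 9.81 × 1.33×10⁻⁴ / 1.34×10⁻⁴ = 9.75 m/s
Converting: 9.75 m/s × 3.6 = 35.1 km/h

35.1 km/h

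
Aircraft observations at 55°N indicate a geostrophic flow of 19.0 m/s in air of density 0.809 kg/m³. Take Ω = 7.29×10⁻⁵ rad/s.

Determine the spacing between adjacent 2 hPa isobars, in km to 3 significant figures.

109 km

Coriolis parameter at 55°N:
f = 2Ω sin φ = 2 × 7.29×10⁻⁵ × sin 55° = 1.19×10⁻⁴ s⁻¹
Geostrophic balance rearranged: |∂P/∂n| = f ρ V_g
|∂P/∂n| = 1.19×10⁻⁴ × 0.809 × 19.0 = 1.84×10⁻³ Pa/m
Isobar spacing: Δn = ΔP/|∂P/∂n| = 200 Pa / 1.84×10⁻³ Pa/m = 108945 m ≈ 109 km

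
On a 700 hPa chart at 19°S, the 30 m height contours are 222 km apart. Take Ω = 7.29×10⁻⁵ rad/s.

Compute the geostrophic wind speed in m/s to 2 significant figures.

Coriolis parameter at 19°S:
f = 2Ω sin φ = 2 × 7.29×10⁻⁵ × sin 19° = 4.75×10⁻⁵ s⁻¹
Height gradient: |∂Z/∂n| = 30 m / 222000 m = 1.35×10⁻⁴
On a pressure surface, geostrophic balance gives V_g = (g/f)|∂Z/∂n|:
V_g = 9.81 × 1.35×10⁻⁴ / 4.75×10⁻⁵ = 27.9 m/s

28 m/s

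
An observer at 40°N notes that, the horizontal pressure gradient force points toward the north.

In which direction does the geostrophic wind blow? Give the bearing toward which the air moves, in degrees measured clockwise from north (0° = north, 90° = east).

090°

The pressure-gradient force points toward the north (bearing 000°).
Geostrophic balance: in the Northern Hemisphere the Coriolis force deflects motion to the right, so the geostrophic wind blows 90° to the right of the pressure-gradient force (low pressure on the left).
Rotating 000° by 90° clockwise gives 090° — the wind blows toward the east.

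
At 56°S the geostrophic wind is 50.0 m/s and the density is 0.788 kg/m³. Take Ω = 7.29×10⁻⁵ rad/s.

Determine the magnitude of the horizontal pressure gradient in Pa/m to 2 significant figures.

4.8×10⁻³ Pa/m

Coriolis parameter at 56°S:
f = 2Ω sin φ = 2 × 7.29×10⁻⁵ × sin 56° = 1.21×10⁻⁴ s⁻¹
Geostrophic balance rearranged: |∂P/∂n| = f ρ V_g
|∂P/∂n| = 1.21×10⁻⁴ × 0.788 × 50.0 = 4.76×10⁻³ Pa/m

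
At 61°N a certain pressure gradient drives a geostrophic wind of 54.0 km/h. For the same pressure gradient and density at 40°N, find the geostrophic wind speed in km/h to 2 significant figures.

With the same pressure gradient and density, V_g ∝ 1/f ∝ 1/sin φ.
V₂ = V₁ · sin φ₁ / sin φ₂ = 54.0 × sin 61° / sin 40°
V₂ = 54.0 × 0.8746/0.6428 = 73 km/h

73 km/h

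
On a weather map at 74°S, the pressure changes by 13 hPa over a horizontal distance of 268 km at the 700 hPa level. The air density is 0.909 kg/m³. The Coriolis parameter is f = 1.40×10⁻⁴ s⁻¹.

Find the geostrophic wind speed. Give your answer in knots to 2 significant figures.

Pressure gradient: |∂P/∂n| = 1300 Pa / 268000 m = 4.85×10⁻³ Pa/m
Geostrophic balance (pressure-gradient force = Coriolis force):
V_g = (1/(fρ)) |∂P/∂n| = 4.85×10⁻³ / (1.40×10⁻⁴ × 0.909) = 38.1 m/s
Converting: 38.1 m/s × 1.944 = 74 knots

74 knots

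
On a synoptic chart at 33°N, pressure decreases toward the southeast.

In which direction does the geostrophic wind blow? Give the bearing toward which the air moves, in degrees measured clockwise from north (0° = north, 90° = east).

The pressure-gradient force points toward the southeast (bearing 135°).
Geostrophic balance: in the Northern Hemisphere the Coriolis force deflects motion to the right, so the geostrophic wind blows 90° to the right of the pressure-gradient force (low pressure on the left).
Rotating 135° by 90° clockwise gives 225° — the wind blows toward the southwest.

225°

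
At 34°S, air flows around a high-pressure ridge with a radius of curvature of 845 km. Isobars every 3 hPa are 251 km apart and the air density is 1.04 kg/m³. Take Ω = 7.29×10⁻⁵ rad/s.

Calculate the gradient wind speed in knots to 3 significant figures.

38.4 knots

Coriolis parameter at 34°S:
f = 2Ω sin φ = 2 × 7.29×10⁻⁵ × sin 34° = 8.15×10⁻⁵ s⁻¹
Pressure gradient: |∂P/∂n| = 300 Pa / 251000 m = 1.20×10⁻³ Pa/m
Geostrophic speed: V_g = |∂P/∂n|/(fρ) = 1.20×10⁻³/(8.15×10⁻⁵ × 1.04) = 14.1 m/s
Around a high, pressure-gradient force acts outward with centrifugal, so Coriolis balances both:
fV = (1/ρ)|∂P/∂n| + V²/R  →  V² − fR·V + fR·V_g = 0
With fR = 8.15×10⁻⁵ × 845×10³ m = 68.9 m/s:
V = [fR − √((fR)² − 4 fR V_g)]/2 = [68.9 − √(68.9² − 4×68.9×14.1)]/2 = 19.8 m/s
Supergeostrophic (V > V_g = 14.1 m/s), as expected around a high.
Converting: 19.8 m/s × 1.944 = 38.4 knots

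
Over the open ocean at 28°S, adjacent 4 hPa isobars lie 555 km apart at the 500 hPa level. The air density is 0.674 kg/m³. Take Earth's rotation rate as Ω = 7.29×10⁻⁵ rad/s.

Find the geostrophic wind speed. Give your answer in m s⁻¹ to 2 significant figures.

16 m s⁻¹

Coriolis parameter at 28°S:
f = 2Ω sin φ = 2 × 7.29×10⁻⁵ × sin 28° = 6.84×10⁻⁵ s⁻¹
Pressure gradient: |∂P/∂n| = 400 Pa / 555000 m = 7.21×10⁻⁴ Pa/m
Geostrophic balance (pressure-gradient force = Coriolis force):
V_g = (1/(fρ)) |∂P/∂n| = 7.21×10⁻⁴ / (6.84×10⁻⁵ × 0.674) = 15.6 m/s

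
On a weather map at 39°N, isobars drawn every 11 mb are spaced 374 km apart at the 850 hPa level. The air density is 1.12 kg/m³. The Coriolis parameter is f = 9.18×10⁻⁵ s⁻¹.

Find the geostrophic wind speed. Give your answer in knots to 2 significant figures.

56 knots

Pressure gradient: |∂P/∂n| = 1100 Pa / 374000 m = 2.94×10⁻³ Pa/m
Geostrophic balance (pressure-gradient force = Coriolis force):
V_g = (1/(fρ)) |∂P/∂n| = 2.94×10⁻³ / (9.18×10⁻⁵ × 1.12) = 28.6 m/s
Converting: 28.6 m/s × 1.944 = 56 knots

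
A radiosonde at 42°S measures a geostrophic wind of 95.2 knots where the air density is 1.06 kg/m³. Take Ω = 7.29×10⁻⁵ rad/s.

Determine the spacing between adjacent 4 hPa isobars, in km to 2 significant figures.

79 km

Coriolis parameter at 42°S:
f = 2Ω sin φ = 2 × 7.29×10⁻⁵ × sin 42° = 9.76×10⁻⁵ s⁻¹
Wind speed in SI: 95.2 knots = 49.0 m/s
Geostrophic balance rearranged: |∂P/∂n| = f ρ V_g
|∂P/∂n| = 9.76×10⁻⁵ × 1.06 × 49.0 = 5.06×10⁻³ Pa/m
Isobar spacing: Δn = ΔP/|∂P/∂n| = 400 Pa / 5.06×10⁻³ Pa/m = 78979 m ≈ 79 km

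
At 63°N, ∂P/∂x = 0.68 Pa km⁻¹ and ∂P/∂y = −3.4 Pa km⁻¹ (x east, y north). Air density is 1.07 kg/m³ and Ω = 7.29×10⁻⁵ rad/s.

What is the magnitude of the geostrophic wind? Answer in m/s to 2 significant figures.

25 m/s

Coriolis parameter at 63°N:
f = 2Ω sin φ = 2 × 7.29×10⁻⁵ × sin 63° = 1.30×10⁻⁴ s⁻¹
Component geostrophic relations (x east, y north):
u_g = −(1/(fρ)) ∂P/∂y,  v_g = (1/(fρ)) ∂P/∂x
u_g = −(−3.4×10⁻³)/(1.30×10⁻⁴ × 1.07) = 24.5 m/s;  v_g = (0.68×10⁻³)/(1.30×10⁻⁴ × 1.07) = 4.89 m/s
|V_g| = √(u_g² + v_g²) = 24.9 m/s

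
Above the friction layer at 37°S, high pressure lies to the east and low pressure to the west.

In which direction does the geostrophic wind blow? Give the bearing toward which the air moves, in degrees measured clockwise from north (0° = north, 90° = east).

180°

The pressure-gradient force points toward the west (bearing 270°).
Geostrophic balance: in the Southern Hemisphere the Coriolis force deflects motion to the left, so the geostrophic wind blows 90° to the left of the pressure-gradient force (low pressure on the right).
Rotating 270° by 90° counterclockwise gives 180° — the wind blows toward the south.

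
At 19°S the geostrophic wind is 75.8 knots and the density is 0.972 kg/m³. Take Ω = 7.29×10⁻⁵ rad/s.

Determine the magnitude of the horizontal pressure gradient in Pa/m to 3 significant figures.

1.80×10⁻³ Pa/m

Coriolis parameter at 19°S:
f = 2Ω sin φ = 2 × 7.29×10⁻⁵ × sin 19° = 4.75×10⁻⁵ s⁻¹
Wind speed in SI: 75.8 knots = 39.0 m/s
Geostrophic balance rearranged: |∂P/∂n| = f ρ V_g
|∂P/∂n| = 4.75×10⁻⁵ × 0.972 × 39.0 = 1.80×10⁻³ Pa/m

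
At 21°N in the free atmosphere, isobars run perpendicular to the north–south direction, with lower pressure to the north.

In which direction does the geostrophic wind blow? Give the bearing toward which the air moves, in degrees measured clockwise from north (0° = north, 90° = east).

090°

The pressure-gradient force points toward the north (bearing 000°).
Geostrophic balance: in the Northern Hemisphere the Coriolis force deflects motion to the right, so the geostrophic wind blows 90° to the right of the pressure-gradient force (low pressure on the left).
Rotating 000° by 90° clockwise gives 090° — the wind blows toward the east.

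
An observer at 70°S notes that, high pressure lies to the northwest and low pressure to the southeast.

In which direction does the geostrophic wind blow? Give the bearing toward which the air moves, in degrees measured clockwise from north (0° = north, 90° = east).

045°

The pressure-gradient force points toward the southeast (bearing 135°).
Geostrophic balance: in the Southern Hemisphere the Coriolis force deflects motion to the left, so the geostrophic wind blows 90° to the left of the pressure-gradient force (low pressure on the right).
Rotating 135° by 90° counterclockwise gives 045° — the wind blows toward the northeast.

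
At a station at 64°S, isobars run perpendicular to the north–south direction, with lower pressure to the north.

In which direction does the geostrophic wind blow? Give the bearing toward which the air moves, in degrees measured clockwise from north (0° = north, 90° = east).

The pressure-gradient force points toward the north (bearing 000°).
Geostrophic balance: in the Southern Hemisphere the Coriolis force deflects motion to the left, so the geostrophic wind blows 90° to the left of the pressure-gradient force (low pressure on the right).
Rotating 000° by 90° counterclockwise gives 270° — the wind blows toward the west.

270°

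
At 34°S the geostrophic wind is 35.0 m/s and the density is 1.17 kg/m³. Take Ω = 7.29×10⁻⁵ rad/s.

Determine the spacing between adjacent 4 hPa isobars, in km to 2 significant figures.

120 km

Coriolis parameter at 34°S:
f = 2Ω sin φ = 2 × 7.29×10⁻⁵ × sin 34° = 8.15×10⁻⁵ s⁻¹
Geostrophic balance rearranged: |∂P/∂n| = f ρ V_g
|∂P/∂n| = 8.15×10⁻⁵ × 1.17 × 35.0 = 3.34×10⁻³ Pa/m
Isobar spacing: Δn = ΔP/|∂P/∂n| = 400 Pa / 3.34×10⁻³ Pa/m = 119808 m ≈ 120 km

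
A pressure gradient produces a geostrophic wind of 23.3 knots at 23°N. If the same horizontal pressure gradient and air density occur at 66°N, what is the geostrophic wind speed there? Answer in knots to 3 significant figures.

With the same pressure gradient and density, V_g ∝ 1/f ∝ 1/sin φ.
V₂ = V₁ · sin φ₁ / sin φ₂ = 23.3 × sin 23° / sin 66°
V₂ = 23.3 × 0.3907/0.9135 = 9.97 knots

9.97 knots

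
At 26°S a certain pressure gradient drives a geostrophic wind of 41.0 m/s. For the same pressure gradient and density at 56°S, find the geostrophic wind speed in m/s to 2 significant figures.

With the same pressure gradient and density, V_g ∝ 1/f ∝ 1/sin φ.
V₂ = V₁ · sin φ₁ / sin φ₂ = 41.0 × sin 26° / sin 56°
V₂ = 41.0 × 0.4384/0.8290 = 22 m/s

22 m/s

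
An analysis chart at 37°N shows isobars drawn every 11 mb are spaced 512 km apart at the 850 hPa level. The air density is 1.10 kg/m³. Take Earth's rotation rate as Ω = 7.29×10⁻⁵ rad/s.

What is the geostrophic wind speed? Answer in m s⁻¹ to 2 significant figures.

Coriolis parameter at 37°N:
f = 2Ω sin φ = 2 × 7.29×10⁻⁵ × sin 37° = 8.77×10⁻⁵ s⁻¹
Pressure gradient: |∂P/∂n| = 1100 Pa / 512000 m = 2.15×10⁻³ Pa/m
Geostrophic balance (pressure-gradient force = Coriolis force):
V_g = (1/(fρ)) |∂P/∂n| = 2.15×10⁻³ / (8.77×10⁻⁵ × 1.10) = 22.3 m/s

22 m s⁻¹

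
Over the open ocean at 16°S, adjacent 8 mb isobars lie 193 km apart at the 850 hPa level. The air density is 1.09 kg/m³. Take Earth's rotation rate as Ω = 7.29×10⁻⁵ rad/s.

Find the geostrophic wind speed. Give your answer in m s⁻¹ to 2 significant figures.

Coriolis parameter at 16°S:
f = 2Ω sin φ = 2 × 7.29×10⁻⁵ × sin 16° = 4.02×10⁻⁵ s⁻¹
Pressure gradient: |∂P/∂n| = 800 Pa / 193000 m = 4.15×10⁻³ Pa/m
Geostrophic balance (pressure-gradient force = Coriolis force):
V_g = (1/(fρ)) |∂P/∂n| = 4.15×10⁻³ / (4.02×10⁻⁵ × 1.09) = 94.6 m/s

95 m s⁻¹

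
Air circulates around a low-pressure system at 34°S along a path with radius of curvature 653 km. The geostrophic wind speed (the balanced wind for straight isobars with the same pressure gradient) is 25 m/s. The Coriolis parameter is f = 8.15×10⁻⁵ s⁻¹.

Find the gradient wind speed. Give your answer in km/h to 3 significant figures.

Around a low, centrifugal force acts outward with Coriolis, so pressure-gradient force balances both:
(1/ρ)|∂P/∂n| = fV + V²/R  →  V² + fR·V − fR·V_g = 0
With fR = 8.15×10⁻⁵ × 653×10³ m = 53.2 m/s:
V = [−fR + √((fR)² + 4 fR V_g)]/2 = [−53.2 + √(53.2² + 4×53.2×25)]/2 = 18.5 m/s
Subgeostrophic (V < V_g = 25 m/s), as expected around a low.
Converting: 18.5 m/s × 3.6 = 66.7 km/h

66.7 km/h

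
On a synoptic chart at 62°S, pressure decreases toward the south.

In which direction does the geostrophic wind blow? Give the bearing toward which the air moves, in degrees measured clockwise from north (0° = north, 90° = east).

090°

The pressure-gradient force points toward the south (bearing 180°).
Geostrophic balance: in the Southern Hemisphere the Coriolis force deflects motion to the left, so the geostrophic wind blows 90° to the left of the pressure-gradient force (low pressure on the right).
Rotating 180° by 90° counterclockwise gives 090° — the wind blows toward the east.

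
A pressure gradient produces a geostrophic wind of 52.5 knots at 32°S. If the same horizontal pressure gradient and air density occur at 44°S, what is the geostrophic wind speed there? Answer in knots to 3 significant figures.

With the same pressure gradient and density, V_g ∝ 1/f ∝ 1/sin φ.
V₂ = V₁ · sin φ₁ / sin φ₂ = 52.5 × sin 32° / sin 44°
V₂ = 52.5 × 0.5299/0.6947 = 40.0 knots

40.0 knots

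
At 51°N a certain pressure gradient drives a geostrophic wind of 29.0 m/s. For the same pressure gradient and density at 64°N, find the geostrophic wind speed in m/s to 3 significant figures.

25.1 m/s

With the same pressure gradient and density, V_g ∝ 1/f ∝ 1/sin φ.
V₂ = V₁ · sin φ₁ / sin φ₂ = 29.0 × sin 51° / sin 64°
V₂ = 29.0 × 0.7771/0.8988 = 25.1 m/s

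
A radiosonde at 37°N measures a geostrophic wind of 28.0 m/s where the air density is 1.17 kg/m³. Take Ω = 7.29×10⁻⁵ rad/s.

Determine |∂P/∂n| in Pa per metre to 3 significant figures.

Coriolis parameter at 37°N:
f = 2Ω sin φ = 2 × 7.29×10⁻⁵ × sin 37° = 8.77×10⁻⁵ s⁻¹
Geostrophic balance rearranged: |∂P/∂n| = f ρ V_g
|∂P/∂n| = 8.77×10⁻⁵ × 1.17 × 28.0 = 2.87×10⁻³ Pa/m

2.87×10⁻³ Pa/m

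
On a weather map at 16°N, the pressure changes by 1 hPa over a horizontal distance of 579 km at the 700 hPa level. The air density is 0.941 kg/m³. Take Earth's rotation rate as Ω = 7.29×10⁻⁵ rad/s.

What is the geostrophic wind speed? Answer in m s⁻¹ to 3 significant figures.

Coriolis parameter at 16°N:
f = 2Ω sin φ = 2 × 7.29×10⁻⁵ × sin 16° = 4.02×10⁻⁵ s⁻¹
Pressure gradient: |∂P/∂n| = 100 Pa / 579000 m = 1.73×10⁻⁴ Pa/m
Geostrophic balance (pressure-gradient force = Coriolis force):
V_g = (1/(fρ)) |∂P/∂n| = 1.73×10⁻⁴ / (4.02×10⁻⁵ × 0.941) = 4.57 m/s

4.57 m s⁻¹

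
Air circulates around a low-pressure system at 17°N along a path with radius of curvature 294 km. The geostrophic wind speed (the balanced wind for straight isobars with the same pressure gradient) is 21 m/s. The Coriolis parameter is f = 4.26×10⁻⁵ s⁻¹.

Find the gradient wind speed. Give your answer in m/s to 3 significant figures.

11.1 m/s

Around a low, centrifugal force acts outward with Coriolis, so pressure-gradient force balances both:
(1/ρ)|∂P/∂n| = fV + V²/R  →  V² + fR·V − fR·V_g = 0
With fR = 4.26×10⁻⁵ × 294×10³ m = 12.5 m/s:
V = [−fR + √((fR)² + 4 fR V_g)]/2 = [−12.5 + √(12.5² + 4×12.5×21)]/2 = 11.1 m/s
Subgeostrophic (V < V_g = 21 m/s), as expected around a low.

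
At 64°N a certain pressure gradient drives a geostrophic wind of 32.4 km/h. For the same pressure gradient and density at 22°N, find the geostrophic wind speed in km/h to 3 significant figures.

With the same pressure gradient and density, V_g ∝ 1/f ∝ 1/sin φ.
V₂ = V₁ · sin φ₁ / sin φ₂ = 32.4 × sin 64° / sin 22°
V₂ = 32.4 × 0.8988/0.3746 = 77.7 km/h

77.7 km/h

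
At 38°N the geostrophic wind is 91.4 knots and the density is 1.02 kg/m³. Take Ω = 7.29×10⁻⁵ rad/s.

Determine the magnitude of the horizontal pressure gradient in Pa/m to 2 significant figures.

Coriolis parameter at 38°N:
f = 2Ω sin φ = 2 × 7.29×10⁻⁵ × sin 38° = 8.98×10⁻⁵ s⁻¹
Wind speed in SI: 91.4 knots = 47.0 m/s
Geostrophic balance rearranged: |∂P/∂n| = f ρ V_g
|∂P/∂n| = 8.98×10⁻⁵ × 1.02 × 47.0 = 4.31×10⁻³ Pa/m

4.3×10⁻³ Pa/m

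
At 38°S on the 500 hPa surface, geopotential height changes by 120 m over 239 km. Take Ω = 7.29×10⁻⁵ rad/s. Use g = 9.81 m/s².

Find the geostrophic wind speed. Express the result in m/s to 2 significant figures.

55 m/s

Coriolis parameter at 38°S:
f = 2Ω sin φ = 2 × 7.29×10⁻⁵ × sin 38° = 8.98×10⁻⁵ s⁻¹
Height gradient: |∂Z/∂n| = 120 m / 239000 m = 5.02×10⁻⁴
On a pressure surface, geostrophic balance gives V_g = (g/f)|∂Z/∂n|:
V_g = 9.81 × 5.02×10⁻⁴ / 8.98×10⁻⁵ = 54.9 m/s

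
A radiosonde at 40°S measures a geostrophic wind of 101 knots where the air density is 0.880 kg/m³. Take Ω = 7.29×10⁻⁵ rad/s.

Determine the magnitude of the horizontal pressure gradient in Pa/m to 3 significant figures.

Coriolis parameter at 40°S:
f = 2Ω sin φ = 2 × 7.29×10⁻⁵ × sin 40° = 9.37×10⁻⁵ s⁻¹
Wind speed in SI: 101 knots = 52.0 m/s
Geostrophic balance rearranged: |∂P/∂n| = f ρ V_g
|∂P/∂n| = 9.37×10⁻⁵ × 0.880 × 52.0 = 4.29×10⁻³ Pa/m

4.29×10⁻³ Pa/m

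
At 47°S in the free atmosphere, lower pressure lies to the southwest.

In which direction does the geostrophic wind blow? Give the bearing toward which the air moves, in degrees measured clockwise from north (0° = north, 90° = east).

135°

The pressure-gradient force points toward the southwest (bearing 225°).
Geostrophic balance: in the Southern Hemisphere the Coriolis force deflects motion to the left, so the geostrophic wind blows 90° to the left of the pressure-gradient force (low pressure on the right).
Rotating 225° by 90° counterclockwise gives 135° — the wind blows toward the southeast.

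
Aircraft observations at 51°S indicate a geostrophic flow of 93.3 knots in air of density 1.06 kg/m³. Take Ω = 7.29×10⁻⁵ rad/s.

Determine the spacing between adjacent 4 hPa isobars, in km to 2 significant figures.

Coriolis parameter at 51°S:
f = 2Ω sin φ = 2 × 7.29×10⁻⁵ × sin 51° = 1.13×10⁻⁴ s⁻¹
Wind speed in SI: 93.3 knots = 48.0 m/s
Geostrophic balance rearranged: |∂P/∂n| = f ρ V_g
|∂P/∂n| = 1.13×10⁻⁴ × 1.06 × 48.0 = 5.76×10⁻³ Pa/m
Isobar spacing: Δn = ΔP/|∂P/∂n| = 400 Pa / 5.76×10⁻³ Pa/m = 69386 m ≈ 69 km

69 km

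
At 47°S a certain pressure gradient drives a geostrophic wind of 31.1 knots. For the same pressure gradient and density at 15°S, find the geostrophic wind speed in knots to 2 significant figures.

With the same pressure gradient and density, V_g ∝ 1/f ∝ 1/sin φ.
V₂ = V₁ · sin φ₁ / sin φ₂ = 31.1 × sin 47° / sin 15°
V₂ = 31.1 × 0.7314/0.2588 = 88 knots

88 knots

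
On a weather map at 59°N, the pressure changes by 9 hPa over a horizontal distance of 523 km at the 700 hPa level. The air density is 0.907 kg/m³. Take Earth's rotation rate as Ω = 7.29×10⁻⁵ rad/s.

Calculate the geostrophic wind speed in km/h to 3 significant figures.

54.7 km/h

Coriolis parameter at 59°N:
f = 2Ω sin φ = 2 × 7.29×10⁻⁵ × sin 59° = 1.25×10⁻⁴ s⁻¹
Pressure gradient: |∂P/∂n| = 900 Pa / 523000 m = 1.72×10⁻³ Pa/m
Geostrophic balance (pressure-gradient force = Coriolis force):
V_g = (1/(fρ)) |∂P/∂n| = 1.72×10⁻³ / (1.25×10⁻⁴ × 0.907) = 15.2 m/s
Converting: 15.2 m/s × 3.6 = 54.7 km/h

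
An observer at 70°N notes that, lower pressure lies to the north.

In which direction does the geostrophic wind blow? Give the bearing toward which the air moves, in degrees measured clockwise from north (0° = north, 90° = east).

090°

The pressure-gradient force points toward the north (bearing 000°).
Geostrophic balance: in the Northern Hemisphere the Coriolis force deflects motion to the right, so the geostrophic wind blows 90° to the right of the pressure-gradient force (low pressure on the left).
Rotating 000° by 90° clockwise gives 090° — the wind blows toward the east.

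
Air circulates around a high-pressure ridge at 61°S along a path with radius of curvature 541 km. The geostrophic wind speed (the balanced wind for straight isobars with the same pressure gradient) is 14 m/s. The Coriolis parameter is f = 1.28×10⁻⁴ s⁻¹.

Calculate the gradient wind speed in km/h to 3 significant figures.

Around a high, pressure-gradient force acts outward with centrifugal, so Coriolis balances both:
fV = (1/ρ)|∂P/∂n| + V²/R  →  V² − fR·V + fR·V_g = 0
With fR = 1.28×10⁻⁴ × 541×10³ m = 69.2 m/s:
V = [fR − √((fR)² − 4 fR V_g)]/2 = [69.2 − √(69.2² − 4×69.2×14)]/2 = 19.5 m/s
Supergeostrophic (V > V_g = 14 m/s), as expected around a high.
Converting: 19.5 m/s × 3.6 = 70.1 km/h

70.1 km/h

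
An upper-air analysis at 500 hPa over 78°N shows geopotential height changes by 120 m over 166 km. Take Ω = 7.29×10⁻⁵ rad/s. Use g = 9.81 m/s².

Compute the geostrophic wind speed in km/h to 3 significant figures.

179 km/h

Coriolis parameter at 78°N:
f = 2Ω sin φ = 2 × 7.29×10⁻⁵ × sin 78° = 1.43×10⁻⁴ s⁻¹
Height gradient: |∂Z/∂n| = 120 m / 166000 m = 7.23×10⁻⁴
On a pressure surface, geostrophic balance gives V_g = (g/f)|∂Z/∂n|:
V_g = 9.81 × 7.23×10⁻⁴ / 1.43×10⁻⁴ = 49.7 m/s
Converting: 49.7 m/s × 3.6 = 179 km/h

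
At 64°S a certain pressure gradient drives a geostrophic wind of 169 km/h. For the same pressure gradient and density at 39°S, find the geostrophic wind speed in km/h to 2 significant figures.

With the same pressure gradient and density, V_g ∝ 1/f ∝ 1/sin φ.
V₂ = V₁ · sin φ₁ / sin φ₂ = 169 × sin 64° / sin 39°
V₂ = 169 × 0.8988/0.6293 = 240 km/h

240 km/h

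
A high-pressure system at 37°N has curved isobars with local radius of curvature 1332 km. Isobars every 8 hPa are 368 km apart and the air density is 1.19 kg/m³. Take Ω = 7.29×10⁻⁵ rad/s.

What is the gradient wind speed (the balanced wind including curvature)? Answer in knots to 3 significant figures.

52.7 knots

Coriolis parameter at 37°N:
f = 2Ω sin φ = 2 × 7.29×10⁻⁵ × sin 37° = 8.77×10⁻⁵ s⁻¹
Pressure gradient: |∂P/∂n| = 800 Pa / 368000 m = 2.17×10⁻³ Pa/m
Geostrophic speed: V_g = |∂P/∂n|/(fρ) = 2.17×10⁻³/(8.77×10⁻⁵ × 1.19) = 20.8 m/s
Around a high, pressure-gradient force acts outward with centrifugal, so Coriolis balances both:
fV = (1/ρ)|∂P/∂n| + V²/R  →  V² − fR·V + fR·V_g = 0
With fR = 8.77×10⁻⁵ × 1332×10³ m = 117 m/s:
V = [fR − √((fR)² − 4 fR V_g)]/2 = [117 − √(117² − 4×117×20.8)]/2 = 27.1 m/s
Supergeostrophic (V > V_g = 20.8 m/s), as expected around a high.
Converting: 27.1 m/s × 1.944 = 52.7 knots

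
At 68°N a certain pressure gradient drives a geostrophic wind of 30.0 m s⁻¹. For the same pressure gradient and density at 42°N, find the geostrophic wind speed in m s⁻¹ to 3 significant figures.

With the same pressure gradient and density, V_g ∝ 1/f ∝ 1/sin φ.
V₂ = V₁ · sin φ₁ / sin φ₂ = 30.0 × sin 68° / sin 42°
V₂ = 30.0 × 0.9272/0.6691 = 41.6 m s⁻¹

41.6 m s⁻¹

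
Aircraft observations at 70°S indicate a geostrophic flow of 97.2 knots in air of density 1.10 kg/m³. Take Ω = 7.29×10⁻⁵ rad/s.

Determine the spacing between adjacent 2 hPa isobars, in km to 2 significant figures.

27 km

Coriolis parameter at 70°S:
f = 2Ω sin φ = 2 × 7.29×10⁻⁵ × sin 70° = 1.37×10⁻⁴ s⁻¹
Wind speed in SI: 97.2 knots = 50.0 m/s
Geostrophic balance rearranged: |∂P/∂n| = f ρ V_g
|∂P/∂n| = 1.37×10⁻⁴ × 1.10 × 50.0 = 7.54×10⁻³ Pa/m
Isobar spacing: Δn = ΔP/|∂P/∂n| = 200 Pa / 7.54×10⁻³ Pa/m = 26539 m ≈ 27 km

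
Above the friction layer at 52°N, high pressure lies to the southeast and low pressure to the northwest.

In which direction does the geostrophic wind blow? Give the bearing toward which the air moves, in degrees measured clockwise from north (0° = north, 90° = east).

045°

The pressure-gradient force points toward the northwest (bearing 315°).
Geostrophic balance: in the Northern Hemisphere the Coriolis force deflects motion to the right, so the geostrophic wind blows 90° to the right of the pressure-gradient force (low pressure on the left).
Rotating 315° by 90° clockwise gives 045° — the wind blows toward the northeast.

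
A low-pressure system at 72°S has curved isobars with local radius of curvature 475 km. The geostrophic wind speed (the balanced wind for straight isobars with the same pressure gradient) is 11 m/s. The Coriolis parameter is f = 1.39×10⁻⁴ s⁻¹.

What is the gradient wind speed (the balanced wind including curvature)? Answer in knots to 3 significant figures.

Around a low, centrifugal force acts outward with Coriolis, so pressure-gradient force balances both:
(1/ρ)|∂P/∂n| = fV + V²/R  →  V² + fR·V − fR·V_g = 0
With fR = 1.39×10⁻⁴ × 475×10³ m = 66.0 m/s:
V = [−fR + √((fR)² + 4 fR V_g)]/2 = [−66.0 + √(66.0² + 4×66.0×11)]/2 = 9.6 m/s
Subgeostrophic (V < V_g = 11 m/s), as expected around a low.
Converting: 9.6 m/s × 1.944 = 18.7 knots

18.7 knots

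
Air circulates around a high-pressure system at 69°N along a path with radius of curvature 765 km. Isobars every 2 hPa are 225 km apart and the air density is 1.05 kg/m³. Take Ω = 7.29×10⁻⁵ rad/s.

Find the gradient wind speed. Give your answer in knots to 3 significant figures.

Coriolis parameter at 69°N:
f = 2Ω sin φ = 2 × 7.29×10⁻⁵ × sin 69° = 1.36×10⁻⁴ s⁻¹
Pressure gradient: |∂P/∂n| = 200 Pa / 225000 m = 8.89×10⁻⁴ Pa/m
Geostrophic speed: V_g = |∂P/∂n|/(fρ) = 8.89×10⁻⁴/(1.36×10⁻⁴ × 1.05) = 6.22 m/s
Around a high, pressure-gradient force acts outward with centrifugal, so Coriolis balances both:
fV = (1/ρ)|∂P/∂n| + V²/R  →  V² − fR·V + fR·V_g = 0
With fR = 1.36×10⁻⁴ × 765×10³ m = 104 m/s:
V = [fR − √((fR)² − 4 fR V_g)]/2 = [104 − √(104² − 4×104×6.22)]/2 = 6.64 m/s
Supergeostrophic (V > V_g = 6.22 m/s), as expected around a high.
Converting: 6.64 m/s × 1.944 = 12.9 knots

12.9 knots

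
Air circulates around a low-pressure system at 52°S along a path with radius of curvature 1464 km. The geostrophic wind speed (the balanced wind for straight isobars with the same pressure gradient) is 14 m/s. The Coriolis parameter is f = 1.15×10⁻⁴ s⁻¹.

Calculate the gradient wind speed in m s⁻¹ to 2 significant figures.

13 m s⁻¹

Around a low, centrifugal force acts outward with Coriolis, so pressure-gradient force balances both:
(1/ρ)|∂P/∂n| = fV + V²/R  →  V² + fR·V − fR·V_g = 0
With fR = 1.15×10⁻⁴ × 1464×10³ m = 168 m/s:
V = [−fR + √((fR)² + 4 fR V_g)]/2 = [−168 + √(168² + 4×168×14)]/2 = 13 m/s
Subgeostrophic (V < V_g = 14 m/s), as expected around a low.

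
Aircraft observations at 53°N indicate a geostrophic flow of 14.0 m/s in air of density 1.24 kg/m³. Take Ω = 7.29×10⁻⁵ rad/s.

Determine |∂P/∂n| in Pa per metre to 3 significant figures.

2.02×10⁻³ Pa/m

Coriolis parameter at 53°N:
f = 2Ω sin φ = 2 × 7.29×10⁻⁵ × sin 53° = 1.16×10⁻⁴ s⁻¹
Geostrophic balance rearranged: |∂P/∂n| = f ρ V_g
|∂P/∂n| = 1.16×10⁻⁴ × 1.24 × 14.0 = 2.02×10⁻³ Pa/m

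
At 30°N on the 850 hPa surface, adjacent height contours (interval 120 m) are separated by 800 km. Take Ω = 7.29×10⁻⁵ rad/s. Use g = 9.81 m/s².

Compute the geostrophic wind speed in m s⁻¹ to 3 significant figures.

20.2 m s⁻¹

Coriolis parameter at 30°N:
f = 2Ω sin φ = 2 × 7.29×10⁻⁵ × sin 30° = 7.29×10⁻⁵ s⁻¹
Height gradient: |∂Z/∂n| = 120 m / 800000 m = 1.50×10⁻⁴
On a pressure surface, geostrophic balance gives V_g = (g/f)|∂Z/∂n|:
V_g = 9.81 × 1.50×10⁻⁴ / 7.29×10⁻⁵ = 20.2 m/s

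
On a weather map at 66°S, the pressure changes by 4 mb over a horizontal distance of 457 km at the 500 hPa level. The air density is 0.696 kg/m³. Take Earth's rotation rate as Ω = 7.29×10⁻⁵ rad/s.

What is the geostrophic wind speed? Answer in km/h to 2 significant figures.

34 km/h

Coriolis parameter at 66°S:
f = 2Ω sin φ = 2 × 7.29×10⁻⁵ × sin 66° = 1.33×10⁻⁴ s⁻¹
Pressure gradient: |∂P/∂n| = 400 Pa / 457000 m = 8.75×10⁻⁴ Pa/m
Geostrophic balance (pressure-gradient force = Coriolis force):
V_g = (1/(fρ)) |∂P/∂n| = 8.75×10⁻⁴ / (1.33×10⁻⁴ × 0.696) = 9.44 m/s
Converting: 9.44 m/s × 3.6 = 34 km/h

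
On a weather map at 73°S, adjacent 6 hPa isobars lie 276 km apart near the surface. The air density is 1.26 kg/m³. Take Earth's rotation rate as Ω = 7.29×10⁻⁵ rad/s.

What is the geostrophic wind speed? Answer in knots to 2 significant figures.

24 knots

Coriolis parameter at 73°S:
f = 2Ω sin φ = 2 × 7.29×10⁻⁵ × sin 73° = 1.39×10⁻⁴ s⁻¹
Pressure gradient: |∂P/∂n| = 600 Pa / 276000 m = 2.17×10⁻³ Pa/m
Geostrophic balance (pressure-gradient force = Coriolis force):
V_g = (1/(fρ)) |∂P/∂n| = 2.17×10⁻³ / (1.39×10⁻⁴ × 1.26) = 12.4 m/s
Converting: 12.4 m/s × 1.944 = 24 knots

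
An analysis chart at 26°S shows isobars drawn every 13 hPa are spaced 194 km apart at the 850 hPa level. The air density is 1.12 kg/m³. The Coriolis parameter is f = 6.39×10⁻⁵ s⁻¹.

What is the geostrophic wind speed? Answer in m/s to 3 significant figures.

93.6 m/s

Pressure gradient: |∂P/∂n| = 1300 Pa / 194000 m = 6.70×10⁻³ Pa/m
Geostrophic balance (pressure-gradient force = Coriolis force):
V_g = (1/(fρ)) |∂P/∂n| = 6.70×10⁻³ / (6.39×10⁻⁵ × 1.12) = 93.6 m/s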